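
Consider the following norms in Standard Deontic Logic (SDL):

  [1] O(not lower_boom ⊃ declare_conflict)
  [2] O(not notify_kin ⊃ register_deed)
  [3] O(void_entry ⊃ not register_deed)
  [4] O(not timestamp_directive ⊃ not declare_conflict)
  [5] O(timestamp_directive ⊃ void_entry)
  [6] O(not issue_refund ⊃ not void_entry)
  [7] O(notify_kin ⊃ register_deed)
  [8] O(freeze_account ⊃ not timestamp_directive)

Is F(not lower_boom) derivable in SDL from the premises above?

By case analysis on notify_kin: premise 7 gives O(notify_kin ⊃ register_deed) and premise 2 gives O(not notify_kin ⊃ register_deed), so O(register_deed) either way.
The contrapositive of premise 3 (O(void_entry ⊃ not register_deed)) is O(register_deed ⊃ not void_entry), and O(register_deed) is already established, so O(not void_entry).
Premise 5, O(timestamp_directive ⊃ void_entry), contraposes to O(not void_entry ⊃ not timestamp_directive); with O(not void_entry) we get O(not timestamp_directive).
Premise 4 is O(not timestamp_directive ⊃ not declare_conflict); since O(not timestamp_directive), deontic closure gives O(not declare_conflict).
Premise 1, O(not lower_boom ⊃ declare_conflict), contraposes to O(not declare_conflict ⊃ lower_boom); with O(not declare_conflict) we get O(lower_boom).
Premises 6, 8 do not contribute to this derivation.
So O(lower_boom) holds, i.e. F(not lower_boom). The claim follows.

Yes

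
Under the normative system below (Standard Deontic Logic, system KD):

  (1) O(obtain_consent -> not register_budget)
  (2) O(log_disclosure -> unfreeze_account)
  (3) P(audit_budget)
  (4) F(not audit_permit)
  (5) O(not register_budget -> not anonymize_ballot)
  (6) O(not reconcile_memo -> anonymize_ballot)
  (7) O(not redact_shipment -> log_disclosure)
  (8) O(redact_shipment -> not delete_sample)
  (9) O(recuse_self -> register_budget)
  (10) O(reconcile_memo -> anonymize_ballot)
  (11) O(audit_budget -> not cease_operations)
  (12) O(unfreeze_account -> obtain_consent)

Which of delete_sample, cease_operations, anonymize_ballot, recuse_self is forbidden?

Premises 10 and 6 are O(reconcile_memo -> anonymize_ballot) and O(not reconcile_memo -> anonymize_ballot); every ideal world satisfies reconcile_memo or not reconcile_memo, so in either case anonymize_ballot holds — hence O(anonymize_ballot).
The contrapositive of premise 5 (O(not register_budget -> not anonymize_ballot)) is O(anonymize_ballot -> register_budget), and O(anonymize_ballot) is already established, so O(register_budget).
The contrapositive of premise 1 (O(obtain_consent -> not register_budget)) is O(register_budget -> not obtain_consent), and O(register_budget) is already established, so O(not obtain_consent).
Premise 12, O(unfreeze_account -> obtain_consent), contraposes to O(not obtain_consent -> not unfreeze_account); with O(not obtain_consent) we get O(not unfreeze_account).
The contrapositive of premise 2 (O(log_disclosure -> unfreeze_account)) is O(not unfreeze_account -> not log_disclosure), and O(not unfreeze_account) is already established, so O(not log_disclosure).
Premise 7 is O(not redact_shipment -> log_disclosure); contrapositively O(not log_disclosure -> redact_shipment). Since O(not log_disclosure) holds, K gives O(redact_shipment).
Applying K to premise 8 (O(redact_shipment -> not delete_sample)) and O(redact_shipment) yields O(not delete_sample).
So O(not delete_sample) holds, i.e. delete_sample is forbidden. None of the other listed options is forbidden under the premises.

delete_sample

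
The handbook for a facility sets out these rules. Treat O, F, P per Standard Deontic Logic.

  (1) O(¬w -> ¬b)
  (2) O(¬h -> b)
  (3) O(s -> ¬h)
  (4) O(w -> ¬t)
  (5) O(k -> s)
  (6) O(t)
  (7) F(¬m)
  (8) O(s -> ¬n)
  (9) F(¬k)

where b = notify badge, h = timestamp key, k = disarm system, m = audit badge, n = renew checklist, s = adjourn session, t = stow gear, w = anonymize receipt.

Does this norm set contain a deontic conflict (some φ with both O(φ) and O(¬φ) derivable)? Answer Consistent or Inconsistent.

Inconsistent

Premise 6 gives O(t).
The contrapositive of premise 4 (O(w -> ¬t)) is O(t -> ¬w), and O(t) is already established, so O(¬w).
Premise 1 is O(¬w -> ¬b); since O(¬w), deontic closure gives O(¬b).
Premise 2, O(¬h -> b), contraposes to O(¬b -> h); with O(¬b) we get O(h).
Premise 3, O(s -> ¬h), contraposes to O(h -> ¬s); with O(h) we get O(¬s).
Premise 5, O(k -> s), contraposes to O(¬s -> ¬k); with O(¬s) we get O(¬k).
But premise 9, F(¬k), means O(k).
We now have both O(¬k) and O(k) — k is simultaneously obligatory and forbidden, violating the D-axiom.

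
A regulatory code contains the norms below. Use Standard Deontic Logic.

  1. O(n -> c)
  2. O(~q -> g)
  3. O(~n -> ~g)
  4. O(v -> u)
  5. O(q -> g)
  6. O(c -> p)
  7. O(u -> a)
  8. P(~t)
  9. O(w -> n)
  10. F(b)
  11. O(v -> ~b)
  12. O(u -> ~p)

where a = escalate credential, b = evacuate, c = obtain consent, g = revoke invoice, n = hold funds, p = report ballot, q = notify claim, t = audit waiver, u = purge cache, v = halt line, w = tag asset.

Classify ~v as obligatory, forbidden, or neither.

Obligatory

Premises 2 and 5 cover both cases: O(~q -> g) and O(q -> g). Since ~q ∨ q is a tautology, O(g) follows.
The contrapositive of premise 3 (O(~n -> ~g)) is O(g -> n), and O(g) is already established, so O(n).
Applying K to premise 1 (O(n -> c)) and O(n) yields O(c).
Applying K to premise 6 (O(c -> p)) and O(c) yields O(p).
The contrapositive of premise 12 (O(u -> ~p)) is O(p -> ~u), and O(p) is already established, so O(~u).
The contrapositive of premise 4 (O(v -> u)) is O(~u -> ~v), and O(~u) is already established, so O(~v).
Premises 7, 8, 9, 10, 11 do not contribute to this derivation.
Hence ~v is obligatory.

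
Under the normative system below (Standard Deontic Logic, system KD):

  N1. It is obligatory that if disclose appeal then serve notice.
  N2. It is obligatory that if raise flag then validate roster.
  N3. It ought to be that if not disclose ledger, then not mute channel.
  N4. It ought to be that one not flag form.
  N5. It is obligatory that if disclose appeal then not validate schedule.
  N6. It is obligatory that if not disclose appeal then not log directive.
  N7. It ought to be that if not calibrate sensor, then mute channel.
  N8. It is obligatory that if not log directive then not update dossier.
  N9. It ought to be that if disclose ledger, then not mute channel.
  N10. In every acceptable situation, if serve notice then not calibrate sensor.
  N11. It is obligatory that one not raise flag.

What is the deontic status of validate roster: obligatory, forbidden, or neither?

Premise 2 is O(raise_flag → validate_roster), but O(raise_flag) is not derivable from the premises, so it does not yield O(validate_roster).
No premise or chain of K-axiom applications forces O(validate_roster), and none forces O(¬validate_roster). So validate_roster is neither obligatory nor forbidden under these norms.

Neither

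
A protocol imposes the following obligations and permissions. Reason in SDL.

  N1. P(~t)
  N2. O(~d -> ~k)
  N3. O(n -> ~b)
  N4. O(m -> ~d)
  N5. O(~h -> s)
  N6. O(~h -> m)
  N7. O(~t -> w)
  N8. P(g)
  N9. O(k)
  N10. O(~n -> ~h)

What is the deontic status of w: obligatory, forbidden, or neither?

Premise 7 is O(~t -> w), but O(~t) is not derivable from the premises (the permission P(~t) asserts only ~O(t), not O(~t)), so it does not yield O(w).
No premise or chain of K-axiom applications forces O(w), and none forces O(~w). So w is neither obligatory nor forbidden under these norms.

Neither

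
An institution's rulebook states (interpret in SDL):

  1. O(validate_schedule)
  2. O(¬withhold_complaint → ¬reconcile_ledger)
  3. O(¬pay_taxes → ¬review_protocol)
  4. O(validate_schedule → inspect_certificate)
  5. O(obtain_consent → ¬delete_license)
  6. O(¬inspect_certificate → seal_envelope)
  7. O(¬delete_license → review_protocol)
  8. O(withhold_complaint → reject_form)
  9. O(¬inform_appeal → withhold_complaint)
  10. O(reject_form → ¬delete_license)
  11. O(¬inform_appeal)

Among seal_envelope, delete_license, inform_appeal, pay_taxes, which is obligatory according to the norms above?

pay_taxes

Premise 11 gives O(¬inform_appeal).
Applying K to premise 9 (O(¬inform_appeal → withhold_complaint)) and O(¬inform_appeal) yields O(withhold_complaint).
Premise 8 is O(withhold_complaint → reject_form); since O(withhold_complaint), deontic closure gives O(reject_form).
From O(reject_form) and premise 10, O(reject_form → ¬delete_license), we obtain O(¬delete_license).
Applying K to premise 7 (O(¬delete_license → review_protocol)) and O(¬delete_license) yields O(review_protocol).
Premise 3, O(¬pay_taxes → ¬review_protocol), contraposes to O(review_protocol → pay_taxes); with O(review_protocol) we get O(pay_taxes).
So O(pay_taxes) holds — pay_taxes is obligatory. None of the other listed options is made obligatory by any chain of premises.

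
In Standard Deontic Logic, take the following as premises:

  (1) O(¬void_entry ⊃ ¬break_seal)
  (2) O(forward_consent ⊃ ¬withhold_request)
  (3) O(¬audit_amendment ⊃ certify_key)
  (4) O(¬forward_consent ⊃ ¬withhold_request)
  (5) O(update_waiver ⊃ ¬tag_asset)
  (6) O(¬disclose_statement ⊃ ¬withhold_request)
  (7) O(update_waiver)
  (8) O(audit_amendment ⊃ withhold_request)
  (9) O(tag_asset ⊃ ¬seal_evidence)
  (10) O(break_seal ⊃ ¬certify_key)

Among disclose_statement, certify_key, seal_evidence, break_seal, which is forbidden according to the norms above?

break_seal

Premises 4 and 2 are O(¬forward_consent ⊃ ¬withhold_request) and O(forward_consent ⊃ ¬withhold_request); every ideal world satisfies ¬forward_consent or forward_consent, so in either case ¬withhold_request holds — hence O(¬withhold_request).
Premise 8, O(audit_amendment ⊃ withhold_request), contraposes to O(¬withhold_request ⊃ ¬audit_amendment); with O(¬withhold_request) we get O(¬audit_amendment).
From O(¬audit_amendment) and premise 3, O(¬audit_amendment ⊃ certify_key), we obtain O(certify_key).
The contrapositive of premise 10 (O(break_seal ⊃ ¬certify_key)) is O(certify_key ⊃ ¬break_seal), and O(certify_key) is already established, so O(¬break_seal).
So O(¬break_seal) holds, i.e. break_seal is forbidden. None of the other listed options is forbidden under the premises.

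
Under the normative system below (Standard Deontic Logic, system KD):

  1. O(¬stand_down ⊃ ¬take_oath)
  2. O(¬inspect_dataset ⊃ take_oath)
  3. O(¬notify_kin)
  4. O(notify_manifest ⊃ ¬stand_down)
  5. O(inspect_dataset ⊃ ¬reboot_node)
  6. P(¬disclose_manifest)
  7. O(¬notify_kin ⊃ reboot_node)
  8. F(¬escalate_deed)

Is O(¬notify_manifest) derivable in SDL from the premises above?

Yes

Premise 3 gives O(¬notify_kin).
Applying K to premise 7 (O(¬notify_kin ⊃ reboot_node)) and O(¬notify_kin) yields O(reboot_node).
The contrapositive of premise 5 (O(inspect_dataset ⊃ ¬reboot_node)) is O(reboot_node ⊃ ¬inspect_dataset), and O(reboot_node) is already established, so O(¬inspect_dataset).
With premise 2, O(¬inspect_dataset ⊃ take_oath), the K-axiom yields O(take_oath).
Premise 1, O(¬stand_down ⊃ ¬take_oath), contraposes to O(take_oath ⊃ stand_down); with O(take_oath) we get O(stand_down).
Premise 4, O(notify_manifest ⊃ ¬stand_down), contraposes to O(stand_down ⊃ ¬notify_manifest); with O(stand_down) we get O(¬notify_manifest).
Premises 6, 8 do not contribute to this derivation.
So O(¬notify_manifest) follows.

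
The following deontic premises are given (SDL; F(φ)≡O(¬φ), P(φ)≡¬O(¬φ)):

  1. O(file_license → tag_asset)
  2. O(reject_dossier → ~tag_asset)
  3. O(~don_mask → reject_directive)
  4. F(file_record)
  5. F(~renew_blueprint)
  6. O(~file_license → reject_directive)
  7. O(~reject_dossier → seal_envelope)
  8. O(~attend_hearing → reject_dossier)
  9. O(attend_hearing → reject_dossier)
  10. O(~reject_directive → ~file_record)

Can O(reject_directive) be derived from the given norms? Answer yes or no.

Yes

Premises 9 and 8 are O(attend_hearing → reject_dossier) and O(~attend_hearing → reject_dossier); every ideal world satisfies attend_hearing or ~attend_hearing, so in either case reject_dossier holds — hence O(reject_dossier).
From O(reject_dossier) and premise 2, O(reject_dossier → ~tag_asset), we obtain O(~tag_asset).
The contrapositive of premise 1 (O(file_license → tag_asset)) is O(~tag_asset → ~file_license), and O(~tag_asset) is already established, so O(~file_license).
Premise 6 is O(~file_license → reject_directive); since O(~file_license), deontic closure gives O(reject_directive).
Premises 3, 4, 5, 7, 10 do not contribute to this derivation.
So O(reject_directive) follows.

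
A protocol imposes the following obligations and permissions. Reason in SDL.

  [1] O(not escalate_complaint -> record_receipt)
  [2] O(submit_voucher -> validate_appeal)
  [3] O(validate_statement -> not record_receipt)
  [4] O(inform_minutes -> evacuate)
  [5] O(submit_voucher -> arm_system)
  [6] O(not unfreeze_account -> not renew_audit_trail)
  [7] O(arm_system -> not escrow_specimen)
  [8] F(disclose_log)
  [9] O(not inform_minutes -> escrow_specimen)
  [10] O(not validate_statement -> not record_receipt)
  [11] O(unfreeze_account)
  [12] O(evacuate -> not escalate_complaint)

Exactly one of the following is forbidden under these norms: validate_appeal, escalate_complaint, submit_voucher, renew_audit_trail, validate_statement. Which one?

By case analysis on not validate_statement: premise 10 gives O(not validate_statement -> not record_receipt) and premise 3 gives O(validate_statement -> not record_receipt), so O(not record_receipt) either way.
The contrapositive of premise 1 (O(not escalate_complaint -> record_receipt)) is O(not record_receipt -> escalate_complaint), and O(not record_receipt) is already established, so O(escalate_complaint).
Premise 12 is O(evacuate -> not escalate_complaint); contrapositively O(escalate_complaint -> not evacuate). Since O(escalate_complaint) holds, K gives O(not evacuate).
Premise 4, O(inform_minutes -> evacuate), contraposes to O(not evacuate -> not inform_minutes); with O(not evacuate) we get O(not inform_minutes).
With premise 9, O(not inform_minutes -> escrow_specimen), the K-axiom yields O(escrow_specimen).
Premise 7 is O(arm_system -> not escrow_specimen); contrapositively O(escrow_specimen -> not arm_system). Since O(escrow_specimen) holds, K gives O(not arm_system).
The contrapositive of premise 5 (O(submit_voucher -> arm_system)) is O(not arm_system -> not submit_voucher), and O(not arm_system) is already established, so O(not submit_voucher).
So O(not submit_voucher) holds, i.e. submit_voucher is forbidden. None of the other listed options is forbidden under the premises.

submit_voucher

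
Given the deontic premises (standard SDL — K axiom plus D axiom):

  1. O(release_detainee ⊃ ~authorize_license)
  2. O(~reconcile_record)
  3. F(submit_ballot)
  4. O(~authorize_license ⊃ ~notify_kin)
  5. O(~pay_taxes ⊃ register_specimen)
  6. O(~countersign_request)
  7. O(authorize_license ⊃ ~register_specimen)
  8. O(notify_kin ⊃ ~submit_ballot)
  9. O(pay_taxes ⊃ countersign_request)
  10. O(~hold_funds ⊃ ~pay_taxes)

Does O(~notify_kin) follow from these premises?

Yes

Premise 6 gives O(~countersign_request).
Premise 9, O(pay_taxes ⊃ countersign_request), contraposes to O(~countersign_request ⊃ ~pay_taxes); with O(~countersign_request) we get O(~pay_taxes).
From O(~pay_taxes) and premise 5, O(~pay_taxes ⊃ register_specimen), we obtain O(register_specimen).
Premise 7 is O(authorize_license ⊃ ~register_specimen); contrapositively O(register_specimen ⊃ ~authorize_license). Since O(register_specimen) holds, K gives O(~authorize_license).
From O(~authorize_license) and premise 4, O(~authorize_license ⊃ ~notify_kin), we obtain O(~notify_kin).
Premises 1, 2, 3, 8, 10 do not contribute to this derivation.
So O(~notify_kin) follows.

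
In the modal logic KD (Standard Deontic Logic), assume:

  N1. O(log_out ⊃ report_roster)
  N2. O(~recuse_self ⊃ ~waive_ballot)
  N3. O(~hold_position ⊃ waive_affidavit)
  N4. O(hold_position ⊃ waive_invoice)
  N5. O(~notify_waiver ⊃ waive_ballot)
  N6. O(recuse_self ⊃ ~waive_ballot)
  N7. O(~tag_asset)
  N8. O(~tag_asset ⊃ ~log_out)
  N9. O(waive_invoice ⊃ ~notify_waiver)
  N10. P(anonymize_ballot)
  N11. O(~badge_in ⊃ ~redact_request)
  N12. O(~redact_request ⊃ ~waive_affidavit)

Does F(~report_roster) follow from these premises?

No

Premise 1 is O(log_out ⊃ report_roster), but O(log_out) is not derivable from the premises, so it does not yield O(report_roster).
No other premise forces O(report_roster). An ideal world satisfying every premise can still have ~report_roster true, so F(~report_roster) is not derivable.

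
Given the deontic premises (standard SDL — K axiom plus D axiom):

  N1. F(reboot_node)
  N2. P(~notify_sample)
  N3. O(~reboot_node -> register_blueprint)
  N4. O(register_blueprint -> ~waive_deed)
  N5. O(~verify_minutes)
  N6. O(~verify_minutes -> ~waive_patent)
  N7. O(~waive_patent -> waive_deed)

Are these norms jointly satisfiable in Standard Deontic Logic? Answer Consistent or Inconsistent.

Inconsistent

Premise 1, F(reboot_node), is equivalent to O(~reboot_node).
Applying K to premise 3 (O(~reboot_node -> register_blueprint)) and O(~reboot_node) yields O(register_blueprint).
Applying K to premise 4 (O(register_blueprint -> ~waive_deed)) and O(register_blueprint) yields O(~waive_deed).
Premise 7, O(~waive_patent -> waive_deed), contraposes to O(~waive_deed -> waive_patent); with O(~waive_deed) we get O(waive_patent).
Premise 6 is O(~verify_minutes -> ~waive_patent); contrapositively O(waive_patent -> verify_minutes). Since O(waive_patent) holds, K gives O(verify_minutes).
Yet premise 5 states O(~verify_minutes).
We now have both O(verify_minutes) and O(~verify_minutes) — verify_minutes is simultaneously obligatory and forbidden, violating the D-axiom.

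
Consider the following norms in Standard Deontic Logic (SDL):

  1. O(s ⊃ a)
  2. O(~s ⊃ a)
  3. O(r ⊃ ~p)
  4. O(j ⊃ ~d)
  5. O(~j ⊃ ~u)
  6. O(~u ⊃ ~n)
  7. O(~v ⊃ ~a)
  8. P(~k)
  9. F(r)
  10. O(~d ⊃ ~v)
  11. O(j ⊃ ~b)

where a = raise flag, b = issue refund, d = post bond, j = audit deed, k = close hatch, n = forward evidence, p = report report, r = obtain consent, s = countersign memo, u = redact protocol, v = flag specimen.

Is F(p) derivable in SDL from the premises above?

Premise 3 is O(r ⊃ ~p), but O(r) is not derivable from the premises, so it does not yield O(~p).
No other premise forces O(~p). An ideal world satisfying every premise can still have p true, so F(p) is not derivable.

No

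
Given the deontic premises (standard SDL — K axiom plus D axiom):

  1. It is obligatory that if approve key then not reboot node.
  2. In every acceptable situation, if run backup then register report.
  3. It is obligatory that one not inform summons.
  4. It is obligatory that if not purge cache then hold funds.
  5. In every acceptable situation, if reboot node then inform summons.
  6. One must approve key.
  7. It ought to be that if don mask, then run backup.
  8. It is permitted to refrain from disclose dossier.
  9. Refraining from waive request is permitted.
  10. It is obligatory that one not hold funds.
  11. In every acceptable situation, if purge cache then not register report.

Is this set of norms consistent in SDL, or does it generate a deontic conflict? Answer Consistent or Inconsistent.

Premise 5 is O(reboot_node → inform_summons), but O(reboot_node) is not derivable from the premises, so it does not yield O(inform_summons).
So O(inform_summons) is not derivable, and the apparent clash with O(¬inform_summons) does not arise.
A world satisfying every obligation exists (e.g. approve_key=true, disclose_dossier=false, don_mask=false, hold_funds=false, inform_summons=false, purge_cache=true, reboot_node=false, register_report=false, run_backup=false, waive_request=false); no atom is both obligatory and forbidden, so the set is consistent.

Consistent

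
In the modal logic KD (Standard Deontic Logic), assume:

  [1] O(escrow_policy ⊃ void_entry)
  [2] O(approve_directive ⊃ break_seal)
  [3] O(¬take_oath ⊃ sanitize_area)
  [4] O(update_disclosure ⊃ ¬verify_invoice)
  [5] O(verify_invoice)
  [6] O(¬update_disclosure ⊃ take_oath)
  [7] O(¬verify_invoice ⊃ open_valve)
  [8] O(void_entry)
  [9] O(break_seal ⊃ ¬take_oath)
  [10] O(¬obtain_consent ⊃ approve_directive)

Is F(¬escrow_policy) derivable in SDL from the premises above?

No

Premise 1 is O(escrow_policy ⊃ void_entry); even if O(void_entry) held, inferring O(escrow_policy) would be affirming the consequent — invalid.
No other premise forces O(escrow_policy). An ideal world satisfying every premise can still have ¬escrow_policy true, so F(¬escrow_policy) is not derivable.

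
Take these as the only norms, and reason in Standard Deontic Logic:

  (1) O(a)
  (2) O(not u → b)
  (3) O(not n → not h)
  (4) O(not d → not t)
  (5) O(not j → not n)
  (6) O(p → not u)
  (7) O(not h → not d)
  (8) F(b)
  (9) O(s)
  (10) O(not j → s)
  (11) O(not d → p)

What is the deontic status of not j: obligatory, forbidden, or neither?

Premise 8 is F(b), i.e. O(not b).
Premise 2, O(not u → b), contraposes to O(not b → u); with O(not b) we get O(u).
Premise 6, O(p → not u), contraposes to O(u → not p); with O(u) we get O(not p).
Premise 11, O(not d → p), contraposes to O(not p → d); with O(not p) we get O(d).
Premise 7 is O(not h → not d); contrapositively O(d → h). Since O(d) holds, K gives O(h).
The contrapositive of premise 3 (O(not n → not h)) is O(h → n), and O(h) is already established, so O(n).
The contrapositive of premise 5 (O(not j → not n)) is O(n → j), and O(n) is already established, so O(j).
Premises 1, 4, 9, 10 do not contribute to this derivation.
Thus O(j), which is F(not j): not j is forbidden.

Forbidden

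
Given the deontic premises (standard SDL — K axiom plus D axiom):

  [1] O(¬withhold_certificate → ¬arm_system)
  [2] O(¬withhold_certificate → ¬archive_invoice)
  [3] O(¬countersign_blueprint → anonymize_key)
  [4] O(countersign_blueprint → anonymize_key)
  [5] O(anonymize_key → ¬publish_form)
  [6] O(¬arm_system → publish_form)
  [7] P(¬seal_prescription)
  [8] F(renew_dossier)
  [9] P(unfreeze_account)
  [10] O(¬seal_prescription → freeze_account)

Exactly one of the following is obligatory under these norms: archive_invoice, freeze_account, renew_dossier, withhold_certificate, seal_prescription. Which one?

Premises 3 and 4 cover both cases: O(¬countersign_blueprint → anonymize_key) and O(countersign_blueprint → anonymize_key). Since ¬countersign_blueprint ∨ countersign_blueprint is a tautology, O(anonymize_key) follows.
Premise 5 is O(anonymize_key → ¬publish_form); since O(anonymize_key), deontic closure gives O(¬publish_form).
Premise 6, O(¬arm_system → publish_form), contraposes to O(¬publish_form → arm_system); with O(¬publish_form) we get O(arm_system).
The contrapositive of premise 1 (O(¬withhold_certificate → ¬arm_system)) is O(arm_system → withhold_certificate), and O(arm_system) is already established, so O(withhold_certificate).
So O(withhold_certificate) holds — withhold_certificate is obligatory. None of the other listed options is made obligatory by any chain of premises.

withhold_certificate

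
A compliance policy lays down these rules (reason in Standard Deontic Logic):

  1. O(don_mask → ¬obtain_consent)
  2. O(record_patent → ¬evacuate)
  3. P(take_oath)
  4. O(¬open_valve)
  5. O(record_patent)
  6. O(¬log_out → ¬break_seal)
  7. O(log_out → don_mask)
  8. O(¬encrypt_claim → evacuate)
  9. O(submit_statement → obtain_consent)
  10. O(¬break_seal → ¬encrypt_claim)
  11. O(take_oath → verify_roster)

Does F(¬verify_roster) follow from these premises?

Premise 11 is O(take_oath → verify_roster), but O(take_oath) is not derivable from the premises (the permission P(take_oath) asserts only ¬O(¬take_oath), not O(take_oath)), so it does not yield O(verify_roster).
No other premise forces O(verify_roster). An ideal world satisfying every premise can still have ¬verify_roster true, so F(¬verify_roster) is not derivable.

No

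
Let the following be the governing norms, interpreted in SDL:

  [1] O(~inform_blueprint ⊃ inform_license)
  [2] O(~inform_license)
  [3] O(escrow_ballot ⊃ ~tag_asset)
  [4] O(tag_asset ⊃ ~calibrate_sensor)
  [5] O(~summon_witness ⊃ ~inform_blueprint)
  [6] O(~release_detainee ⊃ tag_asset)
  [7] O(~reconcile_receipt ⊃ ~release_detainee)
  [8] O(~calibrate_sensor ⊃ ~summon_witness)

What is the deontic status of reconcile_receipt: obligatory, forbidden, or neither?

Obligatory

Premise 2 states O(~inform_license) outright.
Premise 1 is O(~inform_blueprint ⊃ inform_license); contrapositively O(~inform_license ⊃ inform_blueprint). Since O(~inform_license) holds, K gives O(inform_blueprint).
Premise 5, O(~summon_witness ⊃ ~inform_blueprint), contraposes to O(inform_blueprint ⊃ summon_witness); with O(inform_blueprint) we get O(summon_witness).
Premise 8, O(~calibrate_sensor ⊃ ~summon_witness), contraposes to O(summon_witness ⊃ calibrate_sensor); with O(summon_witness) we get O(calibrate_sensor).
Premise 4 is O(tag_asset ⊃ ~calibrate_sensor); contrapositively O(calibrate_sensor ⊃ ~tag_asset). Since O(calibrate_sensor) holds, K gives O(~tag_asset).
Premise 6, O(~release_detainee ⊃ tag_asset), contraposes to O(~tag_asset ⊃ release_detainee); with O(~tag_asset) we get O(release_detainee).
The contrapositive of premise 7 (O(~reconcile_receipt ⊃ ~release_detainee)) is O(release_detainee ⊃ reconcile_receipt), and O(release_detainee) is already established, so O(reconcile_receipt).
Premise 3 does not contribute to this derivation.
Hence reconcile_receipt is obligatory.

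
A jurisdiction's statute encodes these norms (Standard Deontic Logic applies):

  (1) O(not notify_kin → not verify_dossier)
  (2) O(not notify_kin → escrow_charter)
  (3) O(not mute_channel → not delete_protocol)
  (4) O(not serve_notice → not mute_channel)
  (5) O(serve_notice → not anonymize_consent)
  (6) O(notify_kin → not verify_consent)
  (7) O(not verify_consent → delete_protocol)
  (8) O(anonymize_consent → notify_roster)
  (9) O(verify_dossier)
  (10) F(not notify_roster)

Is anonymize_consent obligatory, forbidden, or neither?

From premise 9 we have O(verify_dossier).
Premise 1, O(not notify_kin → not verify_dossier), contraposes to O(verify_dossier → notify_kin); with O(verify_dossier) we get O(notify_kin).
With premise 6, O(notify_kin → not verify_consent), the K-axiom yields O(not verify_consent).
Premise 7 is O(not verify_consent → delete_protocol); since O(not verify_consent), deontic closure gives O(delete_protocol).
Premise 3 is O(not mute_channel → not delete_protocol); contrapositively O(delete_protocol → mute_channel). Since O(delete_protocol) holds, K gives O(mute_channel).
Premise 4 is O(not serve_notice → not mute_channel); contrapositively O(mute_channel → serve_notice). Since O(mute_channel) holds, K gives O(serve_notice).
Premise 5 is O(serve_notice → not anonymize_consent); since O(serve_notice), deontic closure gives O(not anonymize_consent).
Premises 2, 8, 10 do not contribute to this derivation.
Thus O(not anonymize_consent), which is F(anonymize_consent): anonymize_consent is forbidden.

Forbidden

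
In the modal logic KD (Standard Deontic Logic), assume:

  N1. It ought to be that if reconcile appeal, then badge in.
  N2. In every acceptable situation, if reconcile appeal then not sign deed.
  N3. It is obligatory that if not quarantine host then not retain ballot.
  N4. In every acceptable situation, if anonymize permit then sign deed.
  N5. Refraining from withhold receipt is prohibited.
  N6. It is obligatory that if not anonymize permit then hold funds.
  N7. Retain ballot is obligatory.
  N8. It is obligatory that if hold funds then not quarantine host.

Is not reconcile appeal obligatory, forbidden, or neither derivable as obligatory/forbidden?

From premise 7 we have O(retain_ballot).
Premise 3 is O(¬quarantine_host → ¬retain_ballot); contrapositively O(retain_ballot → quarantine_host). Since O(retain_ballot) holds, K gives O(quarantine_host).
Premise 8, O(hold_funds → ¬quarantine_host), contraposes to O(quarantine_host → ¬hold_funds); with O(quarantine_host) we get O(¬hold_funds).
Premise 6, O(¬anonymize_permit → hold_funds), contraposes to O(¬hold_funds → anonymize_permit); with O(¬hold_funds) we get O(anonymize_permit).
With premise 4, O(anonymize_permit → sign_deed), the K-axiom yields O(sign_deed).
Premise 2, O(reconcile_appeal → ¬sign_deed), contraposes to O(sign_deed → ¬reconcile_appeal); with O(sign_deed) we get O(¬reconcile_appeal).
Premises 1, 5 do not contribute to this derivation.
Hence ¬reconcile_appeal is obligatory.

Obligatory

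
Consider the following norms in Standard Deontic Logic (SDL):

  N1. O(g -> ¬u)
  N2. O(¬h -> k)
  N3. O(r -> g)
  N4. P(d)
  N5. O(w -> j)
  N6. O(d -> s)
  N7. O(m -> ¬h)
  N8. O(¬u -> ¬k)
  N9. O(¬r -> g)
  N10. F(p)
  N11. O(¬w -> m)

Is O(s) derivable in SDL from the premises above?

No

Premise 6 is O(d -> s), but O(d) is not derivable from the premises (the permission P(d) asserts only ¬O(¬d), not O(d)), so it does not yield O(s).
No other premise forces O(s). An ideal world satisfying every premise can still have s false, so O(s) is not derivable.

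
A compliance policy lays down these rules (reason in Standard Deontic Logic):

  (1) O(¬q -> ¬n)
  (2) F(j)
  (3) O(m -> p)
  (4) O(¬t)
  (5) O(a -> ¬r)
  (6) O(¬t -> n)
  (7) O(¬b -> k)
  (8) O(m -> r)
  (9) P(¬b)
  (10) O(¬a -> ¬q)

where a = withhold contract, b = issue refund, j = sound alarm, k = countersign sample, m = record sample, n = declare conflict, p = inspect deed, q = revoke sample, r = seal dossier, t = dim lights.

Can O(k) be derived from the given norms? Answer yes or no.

Premise 7 is O(¬b -> k), but O(¬b) is not derivable from the premises (the permission P(¬b) asserts only ¬O(b), not O(¬b)), so it does not yield O(k).
No other premise forces O(k). An ideal world satisfying every premise can still have k false, so O(k) is not derivable.

No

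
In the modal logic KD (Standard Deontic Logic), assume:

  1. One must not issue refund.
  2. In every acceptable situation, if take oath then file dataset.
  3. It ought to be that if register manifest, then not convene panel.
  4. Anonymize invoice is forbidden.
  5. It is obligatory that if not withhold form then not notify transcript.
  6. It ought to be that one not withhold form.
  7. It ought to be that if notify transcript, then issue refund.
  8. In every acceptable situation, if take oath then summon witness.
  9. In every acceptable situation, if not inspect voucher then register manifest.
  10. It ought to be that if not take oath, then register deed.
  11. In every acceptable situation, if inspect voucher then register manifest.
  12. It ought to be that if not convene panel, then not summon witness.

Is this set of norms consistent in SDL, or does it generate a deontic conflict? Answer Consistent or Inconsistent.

Consistent

Premise 7 is O(notify_transcript → issue_refund), but O(notify_transcript) is not derivable from the premises, so it does not yield O(issue_refund).
So O(issue_refund) is not derivable, and the apparent clash with O(¬issue_refund) does not arise.
A world satisfying every obligation exists (e.g. anonymize_invoice=false, convene_panel=false, file_dataset=false, inspect_voucher=false, issue_refund=false, notify_transcript=false, register_deed=true, register_manifest=true, summon_witness=false, take_oath=false, withhold_form=false); no atom is both obligatory and forbidden, so the set is consistent.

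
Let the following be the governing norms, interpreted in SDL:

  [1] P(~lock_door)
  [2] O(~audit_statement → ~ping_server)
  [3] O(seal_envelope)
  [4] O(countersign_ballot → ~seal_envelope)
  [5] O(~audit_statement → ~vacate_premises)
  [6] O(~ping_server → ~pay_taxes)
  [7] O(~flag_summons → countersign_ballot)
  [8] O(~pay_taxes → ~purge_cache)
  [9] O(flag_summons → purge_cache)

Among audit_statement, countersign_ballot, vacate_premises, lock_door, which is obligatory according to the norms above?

audit_statement

Premise 3 states O(seal_envelope) outright.
Premise 4, O(countersign_ballot → ~seal_envelope), contraposes to O(seal_envelope → ~countersign_ballot); with O(seal_envelope) we get O(~countersign_ballot).
Premise 7 is O(~flag_summons → countersign_ballot); contrapositively O(~countersign_ballot → flag_summons). Since O(~countersign_ballot) holds, K gives O(flag_summons).
Premise 9 is O(flag_summons → purge_cache); since O(flag_summons), deontic closure gives O(purge_cache).
Premise 8 is O(~pay_taxes → ~purge_cache); contrapositively O(purge_cache → pay_taxes). Since O(purge_cache) holds, K gives O(pay_taxes).
The contrapositive of premise 6 (O(~ping_server → ~pay_taxes)) is O(pay_taxes → ping_server), and O(pay_taxes) is already established, so O(ping_server).
The contrapositive of premise 2 (O(~audit_statement → ~ping_server)) is O(ping_server → audit_statement), and O(ping_server) is already established, so O(audit_statement).
So O(audit_statement) holds — audit_statement is obligatory. None of the other listed options is made obligatory by any chain of premises.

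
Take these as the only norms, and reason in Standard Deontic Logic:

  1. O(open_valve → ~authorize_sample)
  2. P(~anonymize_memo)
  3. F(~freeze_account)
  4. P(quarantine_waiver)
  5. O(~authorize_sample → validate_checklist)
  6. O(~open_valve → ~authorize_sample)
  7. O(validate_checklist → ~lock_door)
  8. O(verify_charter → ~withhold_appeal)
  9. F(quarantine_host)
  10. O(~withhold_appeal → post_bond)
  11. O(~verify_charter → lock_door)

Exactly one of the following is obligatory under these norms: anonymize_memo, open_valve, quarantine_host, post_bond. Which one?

Premises 6 and 1 are O(~open_valve → ~authorize_sample) and O(open_valve → ~authorize_sample); every ideal world satisfies ~open_valve or open_valve, so in either case ~authorize_sample holds — hence O(~authorize_sample).
With premise 5, O(~authorize_sample → validate_checklist), the K-axiom yields O(validate_checklist).
With premise 7, O(validate_checklist → ~lock_door), the K-axiom yields O(~lock_door).
The contrapositive of premise 11 (O(~verify_charter → lock_door)) is O(~lock_door → verify_charter), and O(~lock_door) is already established, so O(verify_charter).
With premise 8, O(verify_charter → ~withhold_appeal), the K-axiom yields O(~withhold_appeal).
With premise 10, O(~withhold_appeal → post_bond), the K-axiom yields O(post_bond).
So O(post_bond) holds — post_bond is obligatory. None of the other listed options is made obligatory by any chain of premises.

post_bond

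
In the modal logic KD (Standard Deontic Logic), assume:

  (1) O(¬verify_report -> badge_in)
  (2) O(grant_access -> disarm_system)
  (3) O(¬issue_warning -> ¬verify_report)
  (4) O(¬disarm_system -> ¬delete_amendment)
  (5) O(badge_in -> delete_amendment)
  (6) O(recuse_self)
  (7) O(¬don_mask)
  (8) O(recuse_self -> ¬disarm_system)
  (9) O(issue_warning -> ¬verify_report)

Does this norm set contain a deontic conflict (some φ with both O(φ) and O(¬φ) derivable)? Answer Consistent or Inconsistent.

Premises 9 and 3 are O(issue_warning -> ¬verify_report) and O(¬issue_warning -> ¬verify_report); every ideal world satisfies issue_warning or ¬issue_warning, so in either case ¬verify_report holds — hence O(¬verify_report).
Premise 1 is O(¬verify_report -> badge_in); since O(¬verify_report), deontic closure gives O(badge_in).
From O(badge_in) and premise 5, O(badge_in -> delete_amendment), we obtain O(delete_amendment).
Premise 4 is O(¬disarm_system -> ¬delete_amendment); contrapositively O(delete_amendment -> disarm_system). Since O(delete_amendment) holds, K gives O(disarm_system).
Premise 8, O(recuse_self -> ¬disarm_system), contraposes to O(disarm_system -> ¬recuse_self); with O(disarm_system) we get O(¬recuse_self).
But premise 6 directly asserts O(recuse_self).
We now have both O(¬recuse_self) and O(recuse_self) — recuse_self is simultaneously obligatory and forbidden, violating the D-axiom.

Inconsistent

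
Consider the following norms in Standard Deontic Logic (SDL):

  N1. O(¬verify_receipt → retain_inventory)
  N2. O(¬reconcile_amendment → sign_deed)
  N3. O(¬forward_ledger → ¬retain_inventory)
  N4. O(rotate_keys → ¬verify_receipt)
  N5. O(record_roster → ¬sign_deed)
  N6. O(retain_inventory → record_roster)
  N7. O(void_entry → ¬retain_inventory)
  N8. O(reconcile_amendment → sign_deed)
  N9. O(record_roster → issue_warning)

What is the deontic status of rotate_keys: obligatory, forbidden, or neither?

Forbidden

Premises 2 and 8 cover both cases: O(¬reconcile_amendment → sign_deed) and O(reconcile_amendment → sign_deed). Since ¬reconcile_amendment ∨ reconcile_amendment is a tautology, O(sign_deed) follows.
Premise 5, O(record_roster → ¬sign_deed), contraposes to O(sign_deed → ¬record_roster); with O(sign_deed) we get O(¬record_roster).
The contrapositive of premise 6 (O(retain_inventory → record_roster)) is O(¬record_roster → ¬retain_inventory), and O(¬record_roster) is already established, so O(¬retain_inventory).
Premise 1, O(¬verify_receipt → retain_inventory), contraposes to O(¬retain_inventory → verify_receipt); with O(¬retain_inventory) we get O(verify_receipt).
Premise 4 is O(rotate_keys → ¬verify_receipt); contrapositively O(verify_receipt → ¬rotate_keys). Since O(verify_receipt) holds, K gives O(¬rotate_keys).
Premises 3, 7, 9 do not contribute to this derivation.
Thus O(¬rotate_keys), which is F(rotate_keys): rotate_keys is forbidden.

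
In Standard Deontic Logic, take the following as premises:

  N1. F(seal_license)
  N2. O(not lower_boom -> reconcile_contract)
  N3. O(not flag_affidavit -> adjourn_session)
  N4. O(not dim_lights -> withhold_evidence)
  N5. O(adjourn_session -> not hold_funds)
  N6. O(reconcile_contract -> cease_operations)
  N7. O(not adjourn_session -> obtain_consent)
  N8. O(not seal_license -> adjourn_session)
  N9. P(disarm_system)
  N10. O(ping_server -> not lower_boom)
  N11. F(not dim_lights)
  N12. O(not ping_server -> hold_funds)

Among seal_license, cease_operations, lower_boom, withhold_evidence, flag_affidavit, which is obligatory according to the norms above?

Premise 1 is F(seal_license), i.e. O(not seal_license).
From O(not seal_license) and premise 8, O(not seal_license -> adjourn_session), we obtain O(adjourn_session).
With premise 5, O(adjourn_session -> not hold_funds), the K-axiom yields O(not hold_funds).
The contrapositive of premise 12 (O(not ping_server -> hold_funds)) is O(not hold_funds -> ping_server), and O(not hold_funds) is already established, so O(ping_server).
Premise 10 is O(ping_server -> not lower_boom); since O(ping_server), deontic closure gives O(not lower_boom).
Applying K to premise 2 (O(not lower_boom -> reconcile_contract)) and O(not lower_boom) yields O(reconcile_contract).
With premise 6, O(reconcile_contract -> cease_operations), the K-axiom yields O(cease_operations).
So O(cease_operations) holds — cease_operations is obligatory. None of the other listed options is made obligatory by any chain of premises.

cease_operations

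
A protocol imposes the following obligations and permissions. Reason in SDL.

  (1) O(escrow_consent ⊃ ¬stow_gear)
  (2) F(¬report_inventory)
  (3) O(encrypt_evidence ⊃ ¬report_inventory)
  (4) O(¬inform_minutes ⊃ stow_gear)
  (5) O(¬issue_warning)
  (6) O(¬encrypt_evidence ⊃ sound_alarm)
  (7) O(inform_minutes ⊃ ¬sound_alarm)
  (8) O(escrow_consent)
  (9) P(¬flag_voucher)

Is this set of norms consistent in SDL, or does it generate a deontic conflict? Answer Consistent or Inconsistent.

Inconsistent

Premise 2, F(¬report_inventory), is equivalent to O(report_inventory).
Premise 3, O(encrypt_evidence ⊃ ¬report_inventory), contraposes to O(report_inventory ⊃ ¬encrypt_evidence); with O(report_inventory) we get O(¬encrypt_evidence).
Applying K to premise 6 (O(¬encrypt_evidence ⊃ sound_alarm)) and O(¬encrypt_evidence) yields O(sound_alarm).
Premise 7 is O(inform_minutes ⊃ ¬sound_alarm); contrapositively O(sound_alarm ⊃ ¬inform_minutes). Since O(sound_alarm) holds, K gives O(¬inform_minutes).
From O(¬inform_minutes) and premise 4, O(¬inform_minutes ⊃ stow_gear), we obtain O(stow_gear).
Premise 1, O(escrow_consent ⊃ ¬stow_gear), contraposes to O(stow_gear ⊃ ¬escrow_consent); with O(stow_gear) we get O(¬escrow_consent).
Yet premise 8 states O(escrow_consent).
We now have both O(¬escrow_consent) and O(escrow_consent) — escrow_consent is simultaneously obligatory and forbidden, violating the D-axiom.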